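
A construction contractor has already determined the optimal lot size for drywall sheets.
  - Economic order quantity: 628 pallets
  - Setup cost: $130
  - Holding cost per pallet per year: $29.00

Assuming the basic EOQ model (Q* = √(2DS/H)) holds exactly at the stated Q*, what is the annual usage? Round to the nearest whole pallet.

Since Q* = (2DS/H)^½, squaring gives Q*²·H = 2DS.
D = Q²H / (2S) = 628² × 29 / (2 × 130) = 43,988.98

43,989 pallets per year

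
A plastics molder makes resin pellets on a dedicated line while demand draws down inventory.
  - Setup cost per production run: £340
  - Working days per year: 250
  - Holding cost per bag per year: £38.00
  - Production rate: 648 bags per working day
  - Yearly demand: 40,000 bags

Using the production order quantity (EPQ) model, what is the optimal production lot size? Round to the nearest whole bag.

975 bags

Daily demand d = 40,000/250 = 160.000; p = 648; 1 − d/p = 0.75309
EPQ = √(2DS / (H(1 − d/p)))
    = √(2 × 40,000 × 340 / (38 × 0.75309)) ≈ 974.92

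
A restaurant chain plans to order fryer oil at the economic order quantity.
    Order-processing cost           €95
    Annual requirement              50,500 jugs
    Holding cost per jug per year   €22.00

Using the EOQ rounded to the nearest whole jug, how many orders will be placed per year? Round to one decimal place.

76.5 orders per year

Q* = √(2·D·S / H) = √(2·50,500·95 / 22) = √436,136.4 ≈ 660.41 → Q = 660
N = D/Q = 50,500/660 ≈ 76.515 orders/yr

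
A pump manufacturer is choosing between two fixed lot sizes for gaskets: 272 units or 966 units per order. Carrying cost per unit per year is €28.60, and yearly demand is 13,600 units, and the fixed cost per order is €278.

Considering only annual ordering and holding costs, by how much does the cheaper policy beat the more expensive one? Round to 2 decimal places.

€61.93

For each Q, cost = (D/Q)·S + (Q/2)·H.
TC(272) = (13,600/272)×278 + (272/2)×28.6 = €17,789.60
TC(966) = (13,600/966)×278 + (966/2)×28.6 = €17,727.67
Lots of 966 are cheaper by €61.93.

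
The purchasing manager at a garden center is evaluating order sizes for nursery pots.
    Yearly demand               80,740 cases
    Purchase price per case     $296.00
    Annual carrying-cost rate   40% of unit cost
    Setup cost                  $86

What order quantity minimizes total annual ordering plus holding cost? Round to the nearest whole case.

342 cases

Holding cost per case per year: H = 40% × $296 = $118.4000
Q* = √(2·D·S / H) = √(2·80,740·86 / 118.4) = √117,291.2 ≈ 342.48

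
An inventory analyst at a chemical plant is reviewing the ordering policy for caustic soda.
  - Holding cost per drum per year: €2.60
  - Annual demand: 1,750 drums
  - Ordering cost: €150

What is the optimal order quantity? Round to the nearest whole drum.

449 drums

2DS/H = 2·1,750·150/2.6 = 201,923.08
EOQ = √201,923.08 ≈ 449.36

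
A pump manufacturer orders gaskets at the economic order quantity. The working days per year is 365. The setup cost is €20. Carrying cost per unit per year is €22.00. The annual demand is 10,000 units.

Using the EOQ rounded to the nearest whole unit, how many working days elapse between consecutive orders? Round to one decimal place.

4.9 days

Q* = √(2·D·S / H) = √(2·10,000·20 / 22) = √18,181.8 ≈ 134.84 → Q = 135 units
Cycle time = (working days × Q)/D = (365 × 135) / 10,000 = 4.928 days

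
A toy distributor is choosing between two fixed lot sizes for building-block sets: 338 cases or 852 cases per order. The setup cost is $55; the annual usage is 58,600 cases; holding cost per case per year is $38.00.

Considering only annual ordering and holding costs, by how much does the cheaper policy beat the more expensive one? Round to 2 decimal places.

$4,013.36

Annual cost at Q: ordering D·S/Q plus holding Q·H/2.
TC(338) = (58,600/338)×55 + (338/2)×38 = $15,957.50
TC(852) = (58,600/852)×55 + (852/2)×38 = $19,970.86
Lots of 338 are cheaper by $4,013.36.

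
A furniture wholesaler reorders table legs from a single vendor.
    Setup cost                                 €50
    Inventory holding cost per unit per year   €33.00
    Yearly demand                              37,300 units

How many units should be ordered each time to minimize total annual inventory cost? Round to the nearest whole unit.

Q* = √(2·D·S / H) = √(2·37,300·50 / 33) = √113,030.3 ≈ 336.20

336 units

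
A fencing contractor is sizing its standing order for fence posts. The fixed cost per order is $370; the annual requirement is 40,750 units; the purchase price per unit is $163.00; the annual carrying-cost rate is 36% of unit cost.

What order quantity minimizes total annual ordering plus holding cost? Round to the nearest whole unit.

717 units

Carrying cost H = $163 × 36% = $58.6800/unit/yr
EOQ = √(2DS/H) = √(2 × 40,750 × 370 / 58.68)
    = √(513,888.89) ≈ 716.86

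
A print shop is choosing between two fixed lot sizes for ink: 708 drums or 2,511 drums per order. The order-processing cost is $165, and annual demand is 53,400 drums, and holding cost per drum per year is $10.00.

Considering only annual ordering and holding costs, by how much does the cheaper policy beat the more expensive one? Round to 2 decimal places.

$79.05

For each Q, cost = (D/Q)·S + (Q/2)·H.
TC(708) = (53,400/708)×165 + (708/2)×10 = $15,984.92
TC(2,511) = (53,400/2,511)×165 + (2,511/2)×10 = $16,063.96
|ΔTC| = |$15,984.92 − $16,063.96| = $79.05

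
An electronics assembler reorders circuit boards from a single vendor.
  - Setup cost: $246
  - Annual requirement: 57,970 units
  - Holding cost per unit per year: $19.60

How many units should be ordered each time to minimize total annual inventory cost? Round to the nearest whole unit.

2DS/H = 2·57,970·246/19.6 = 1,455,165.31
EOQ = √1,455,165.31 ≈ 1,206.30

1,206 units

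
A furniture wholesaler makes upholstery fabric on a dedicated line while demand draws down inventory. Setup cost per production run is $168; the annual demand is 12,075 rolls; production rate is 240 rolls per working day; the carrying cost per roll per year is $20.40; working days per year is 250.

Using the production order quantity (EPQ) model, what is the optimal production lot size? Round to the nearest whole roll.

499 rolls

d = 12,075/250 = 48.3000 rolls/day;  effective holding cost H(1 − d/p) = 20.4·(1 − 48.3000/240) = 16.29450
Q* = √(2DS / H_eff) = √(2·12,075·168 / 16.29450) ≈ 498.99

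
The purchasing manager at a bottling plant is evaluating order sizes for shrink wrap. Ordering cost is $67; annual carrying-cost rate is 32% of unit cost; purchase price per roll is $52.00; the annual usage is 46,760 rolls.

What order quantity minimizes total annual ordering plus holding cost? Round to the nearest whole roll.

614 rolls

H = i·C = 0.32 × $52 = $16.6400 per roll-year
EOQ = √(2DS/H) = √(2 × 46,760 × 67 / 16.64)
    = √(376,552.88) ≈ 613.64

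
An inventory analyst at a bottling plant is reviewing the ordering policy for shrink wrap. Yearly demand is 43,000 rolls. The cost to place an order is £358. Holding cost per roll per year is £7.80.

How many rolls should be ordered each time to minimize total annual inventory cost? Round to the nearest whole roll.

Q* = √(2·D·S / H) = √(2·43,000·358 / 7.8) = √3,947,179.5 ≈ 1,986.75

1,987 rolls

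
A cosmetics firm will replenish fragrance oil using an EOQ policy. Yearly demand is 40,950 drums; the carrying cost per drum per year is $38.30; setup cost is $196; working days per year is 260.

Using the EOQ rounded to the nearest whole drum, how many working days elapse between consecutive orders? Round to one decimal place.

2DS/H = 2·40,950·196/38.3 = 419,122.72
EOQ = √419,122.72 ≈ 647.40 → Q = 647 drums
Days between orders = 260 / (D/Q) = 260 / 63.292 ≈ 4.108

4.1 days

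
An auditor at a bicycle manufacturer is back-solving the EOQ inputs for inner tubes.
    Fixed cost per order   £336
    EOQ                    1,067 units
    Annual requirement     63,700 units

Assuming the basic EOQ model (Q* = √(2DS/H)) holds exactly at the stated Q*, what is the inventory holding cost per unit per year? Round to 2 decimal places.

EOQ relation: Q² = 2DS/H, so rearrange for the unknown.
H = 2DS / Q² = 2 × 63,700 × 336 / 1,067² = 37.5993

£37.60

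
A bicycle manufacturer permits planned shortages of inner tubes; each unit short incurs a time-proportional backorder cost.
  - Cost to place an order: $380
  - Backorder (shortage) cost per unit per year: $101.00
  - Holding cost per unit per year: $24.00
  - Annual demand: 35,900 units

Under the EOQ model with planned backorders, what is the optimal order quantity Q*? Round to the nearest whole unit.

1,186 units

Basic EOQ = √(2·35,900·380/24) = 1,066.224
Backorder adjustment √((H+b)/b) = √((24+101)/101) = 1.1125
Q* = 1,066.224 × 1.1125 ≈ 1,186.16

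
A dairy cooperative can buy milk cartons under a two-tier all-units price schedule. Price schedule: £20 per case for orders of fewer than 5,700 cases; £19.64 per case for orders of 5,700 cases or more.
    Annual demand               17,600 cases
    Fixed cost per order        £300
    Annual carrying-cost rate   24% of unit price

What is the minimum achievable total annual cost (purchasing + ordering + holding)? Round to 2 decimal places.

£359,119.55

H₁ = 24%×£20 = £4.8000;  H₂ = 24%×£19.64 = £4.7136
EOQ₁ = √(2×17,600×300/4.8000) = 1,483.24  (< 5,700, feasible at tier 1)
EOQ₂ = √(2×17,600×300/4.7136) = 1,496.77  (< 5,700 → use Q = 5,700 at tier-2 price)
TC(tier 1 (EOQ₁), Q≈1,483.2) = £359,119.55
TC(tier 2, Q≈5,700.0) = £360,024.08
Minimum at tier 1 (EOQ₁): £359,119.55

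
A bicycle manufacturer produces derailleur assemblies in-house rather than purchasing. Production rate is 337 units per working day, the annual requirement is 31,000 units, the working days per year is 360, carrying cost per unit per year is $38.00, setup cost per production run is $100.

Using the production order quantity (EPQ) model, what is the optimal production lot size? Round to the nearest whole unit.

468 units

d = 31,000/360 = 86.1111 units/day;  effective holding cost H(1 − d/p) = 38·(1 − 86.1111/337) = 28.29014
Q* = √(2DS / H_eff) = √(2·31,000·100 / 28.29014) ≈ 468.14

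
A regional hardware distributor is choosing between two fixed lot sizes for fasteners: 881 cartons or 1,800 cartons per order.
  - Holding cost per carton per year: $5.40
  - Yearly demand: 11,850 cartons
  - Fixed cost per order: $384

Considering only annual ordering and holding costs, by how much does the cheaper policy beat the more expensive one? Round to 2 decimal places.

$155.74

TC(Q) = (D/Q)S + (Q/2)H
TC(881) = (11,850/881)×384 + (881/2)×5.4 = $7,543.74
TC(1,800) = (11,850/1,800)×384 + (1,800/2)×5.4 = $7,388.00
|ΔTC| = |$7,543.74 − $7,388.00| = $155.74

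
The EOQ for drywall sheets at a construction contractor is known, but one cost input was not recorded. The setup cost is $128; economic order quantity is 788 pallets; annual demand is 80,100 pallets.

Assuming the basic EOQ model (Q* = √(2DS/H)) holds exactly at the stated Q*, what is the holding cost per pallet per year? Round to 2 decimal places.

Since Q* = (2DS/H)^½, squaring gives Q*²·H = 2DS.
H = 2DS / Q² = 2 × 80,100 × 128 / 788² = 33.0233

$33.02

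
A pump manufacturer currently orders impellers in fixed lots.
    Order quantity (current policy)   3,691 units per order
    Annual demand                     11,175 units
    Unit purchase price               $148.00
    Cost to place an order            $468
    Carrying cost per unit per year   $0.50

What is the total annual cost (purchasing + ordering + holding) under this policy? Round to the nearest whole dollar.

$1,656,240

Annual ordering cost = (D/Q)·S = (11,175/3,691) × 468 = $1,416.93
Annual holding cost  = (Q/2)·H = (3,691/2) × 0.5 = $922.75
Purchase cost = D·C = 11,175 × 148 = $1,653,900.00
Total = $1,416.93 + $922.75 + $1,653,900.00 = $1,656,239.68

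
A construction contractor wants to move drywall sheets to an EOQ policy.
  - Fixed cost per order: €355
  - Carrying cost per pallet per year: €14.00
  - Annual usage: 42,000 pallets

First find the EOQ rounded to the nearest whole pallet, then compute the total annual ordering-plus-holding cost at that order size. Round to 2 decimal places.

EOQ = √(2DS/H) = √(2 × 42,000 × 355 / 14)
    = √(2,130,000.00) ≈ 1,459.45 → Q = 1,459 pallets
Ordering: D/Q × S = 42,000/1,459 × €355 = €10,219.33
Holding:  Q/2 × H = 1,459/2 × €14 = €10,213.00
Total = €10,219.33 + €10,213.00 = €20,432.33

€20,432.33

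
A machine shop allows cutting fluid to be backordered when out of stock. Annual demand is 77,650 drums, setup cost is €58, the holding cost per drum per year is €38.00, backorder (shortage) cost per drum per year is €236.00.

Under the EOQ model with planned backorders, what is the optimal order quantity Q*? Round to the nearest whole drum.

525 drums

Basic EOQ = √(2·77,650·58/38) = 486.864
Backorder adjustment √((H+b)/b) = √((38+236)/236) = 1.0775
Q* = 486.864 × 1.0775 ≈ 524.60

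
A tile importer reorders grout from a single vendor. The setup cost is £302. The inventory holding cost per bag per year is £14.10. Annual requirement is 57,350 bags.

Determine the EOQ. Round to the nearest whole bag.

2DS/H = 2·57,350·302/14.1 = 2,456,695.04
EOQ = √2,456,695.04 ≈ 1,567.38

1,567 bags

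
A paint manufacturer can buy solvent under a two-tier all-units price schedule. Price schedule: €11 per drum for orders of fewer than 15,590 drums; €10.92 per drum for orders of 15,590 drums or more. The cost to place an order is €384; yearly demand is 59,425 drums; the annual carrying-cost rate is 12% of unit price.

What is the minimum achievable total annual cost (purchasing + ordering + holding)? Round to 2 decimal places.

H₁ = 12%×€11 = €1.3200;  H₂ = 12%×€10.92 = €1.3104
EOQ₁ = √(2×59,425×384/1.3200) = 5,880.01  (< 15,590, feasible at tier 1)
EOQ₂ = √(2×59,425×384/1.3104) = 5,901.51  (< 15,590 → use Q = 15,590 at tier-2 price)
TC(tier 1 (EOQ₁), Q≈5,880.0) = €661,436.62
TC(tier 2, Q≈15,590.0) = €660,599.28
Minimum at tier 2: €660,599.28

€660,599.28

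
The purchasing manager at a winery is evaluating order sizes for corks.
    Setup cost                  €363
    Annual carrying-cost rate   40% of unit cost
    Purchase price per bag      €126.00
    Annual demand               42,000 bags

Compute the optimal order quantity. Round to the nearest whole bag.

Carrying cost H = €126 × 40% = €50.4000/bag/yr
EOQ = √(2DS/H) = √(2 × 42,000 × 363 / 50.4)
    = √(605,000.00) ≈ 777.82

778 bags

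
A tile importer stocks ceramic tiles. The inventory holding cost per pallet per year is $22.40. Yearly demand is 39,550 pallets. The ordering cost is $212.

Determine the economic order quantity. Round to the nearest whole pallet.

Q* = √(2·D·S / H) = √(2·39,550·212 / 22.4) = √748,625.0 ≈ 865.23

865 pallets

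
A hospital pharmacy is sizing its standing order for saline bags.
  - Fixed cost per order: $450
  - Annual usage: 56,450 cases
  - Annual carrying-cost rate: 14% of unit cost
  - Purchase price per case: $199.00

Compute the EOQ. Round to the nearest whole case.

1,350 cases

Holding cost per case per year: H = 14% × $199 = $27.8600
EOQ = √(2DS/H) = √(2 × 56,450 × 450 / 27.86)
    = √(1,823,582.20) ≈ 1,350.40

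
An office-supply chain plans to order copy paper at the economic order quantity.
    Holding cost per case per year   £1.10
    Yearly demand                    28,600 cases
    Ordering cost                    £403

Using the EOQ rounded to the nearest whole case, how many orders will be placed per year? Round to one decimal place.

2DS/H = 2·28,600·403/1.1 = 20,956,000.00
EOQ = √20,956,000.00 ≈ 4,577.77 → Q = 4,578
N = D/Q = 28,600/4,578 ≈ 6.247 orders/yr

6.2 orders per year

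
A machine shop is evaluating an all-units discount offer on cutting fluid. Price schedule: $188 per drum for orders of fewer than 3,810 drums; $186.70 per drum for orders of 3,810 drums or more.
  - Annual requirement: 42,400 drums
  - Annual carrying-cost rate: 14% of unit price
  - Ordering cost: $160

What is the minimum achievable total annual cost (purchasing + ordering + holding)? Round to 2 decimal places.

$7,967,653.47

H₁ = 14%×$188 = $26.3200;  H₂ = 14%×$186.70 = $26.1380
EOQ₁ = √(2×42,400×160/26.3200) = 717.98  (< 3,810, feasible at tier 1)
EOQ₂ = √(2×42,400×160/26.1380) = 720.48  (< 3,810 → use Q = 3,810 at tier-2 price)
TC(tier 1 (EOQ₁), Q≈718.0) = $7,990,097.35
TC(tier 2, Q≈3,810.0) = $7,967,653.47
Minimum at tier 2: $7,967,653.47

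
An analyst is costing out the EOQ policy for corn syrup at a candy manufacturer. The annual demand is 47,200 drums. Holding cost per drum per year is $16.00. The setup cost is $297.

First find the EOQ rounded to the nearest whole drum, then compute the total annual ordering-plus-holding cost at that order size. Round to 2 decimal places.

2DS/H = 2·47,200·297/16 = 1,752,300.00
EOQ = √1,752,300.00 ≈ 1,323.74 → Q = 1,324 drums
Ordering: D/Q × S = 47,200/1,324 × $297 = $10,587.92
Holding:  Q/2 × H = 1,324/2 × $16 = $10,592.00
Total = $10,587.92 + $10,592.00 = $21,179.92

$21,179.92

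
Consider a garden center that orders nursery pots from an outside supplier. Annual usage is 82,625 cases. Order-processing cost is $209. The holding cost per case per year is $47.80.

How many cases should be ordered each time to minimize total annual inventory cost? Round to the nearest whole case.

EOQ = √(2DS/H) = √(2 × 82,625 × 209 / 47.8)
    = √(722,536.61) ≈ 850.02

850 cases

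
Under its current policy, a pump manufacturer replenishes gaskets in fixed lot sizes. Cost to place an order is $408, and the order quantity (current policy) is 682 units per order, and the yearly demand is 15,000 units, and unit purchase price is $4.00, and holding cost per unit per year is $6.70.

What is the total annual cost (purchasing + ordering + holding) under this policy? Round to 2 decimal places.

$71,258.31

Orders/yr = 15,000/682 = 21.994; ordering cost = 21.994 × $408 = $8,973.61
Average inventory = 682/2 = 341; holding cost = 341 × $6.7 = $2,284.70
Purchase cost = D·C = 15,000 × 4 = $60,000.00
Total = $8,973.61 + $2,284.70 + $60,000.00 = $71,258.31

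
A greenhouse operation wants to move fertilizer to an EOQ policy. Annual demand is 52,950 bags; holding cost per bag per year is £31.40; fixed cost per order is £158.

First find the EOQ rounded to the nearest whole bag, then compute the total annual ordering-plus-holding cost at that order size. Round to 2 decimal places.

Q* = √(2·D·S / H) = √(2·52,950·158 / 31.4) = √532,872.6 ≈ 729.98 → Q = 730 bags
Ordering: D/Q × S = 52,950/730 × £158 = £11,460.41
Holding:  Q/2 × H = 730/2 × £31.4 = £11,461.00
Total = £11,460.41 + £11,461.00 = £22,921.41

£22,921.41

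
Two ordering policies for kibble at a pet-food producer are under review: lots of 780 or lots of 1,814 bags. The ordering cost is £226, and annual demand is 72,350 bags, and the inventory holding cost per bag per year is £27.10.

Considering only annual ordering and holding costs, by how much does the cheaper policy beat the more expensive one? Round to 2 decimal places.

For each Q, cost = (D/Q)·S + (Q/2)·H.
TC(780) = (72,350/780)×226 + (780/2)×27.1 = £31,531.95
TC(1,814) = (72,350/1,814)×226 + (1,814/2)×27.1 = £33,593.54
|ΔTC| = |£31,531.95 − £33,593.54| = £2,061.59

£2,061.59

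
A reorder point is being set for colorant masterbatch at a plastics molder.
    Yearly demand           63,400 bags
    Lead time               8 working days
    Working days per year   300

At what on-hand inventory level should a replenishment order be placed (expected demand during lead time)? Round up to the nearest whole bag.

1,691 bags

Daily demand d = 63,400 / 300 = 211.333 bags/day
Demand during lead time = 211.333 × 8 = 1,690.67
Reorder point = 1,690.67 → round up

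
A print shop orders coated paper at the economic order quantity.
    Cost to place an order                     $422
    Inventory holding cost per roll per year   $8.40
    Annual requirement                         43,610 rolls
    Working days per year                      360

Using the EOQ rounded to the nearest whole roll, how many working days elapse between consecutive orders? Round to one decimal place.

Optimal lot size Q* = (2 × 43,610 × $422 / $8.4)^½ ≈ 2,093.27 → Q = 2,093 rolls
Days between orders = 360 / (D/Q) = 360 / 20.836 ≈ 17.278

17.3 days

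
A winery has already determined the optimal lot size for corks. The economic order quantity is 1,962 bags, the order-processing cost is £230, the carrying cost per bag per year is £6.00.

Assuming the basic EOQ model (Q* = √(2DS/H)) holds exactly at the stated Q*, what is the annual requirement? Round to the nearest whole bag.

50,210 bags per year

From Q* = √(2DS/H) ⇒ Q*² = 2DS/H.
D = Q²H / (2S) = 1,962² × 6 / (2 × 230) = 50,210.14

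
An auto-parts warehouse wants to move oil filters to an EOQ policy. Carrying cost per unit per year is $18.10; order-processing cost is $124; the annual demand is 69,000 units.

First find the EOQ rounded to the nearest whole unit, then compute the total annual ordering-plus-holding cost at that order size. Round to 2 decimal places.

Optimal lot size Q* = (2 × 69,000 × $124 / $18.1)^½ ≈ 972.32 → Q = 972 units
Ordering: D/Q × S = 69,000/972 × $124 = $8,802.47
Holding:  Q/2 × H = 972/2 × $18.1 = $8,796.60
Total = $8,802.47 + $8,796.60 = $17,599.07

$17,599.07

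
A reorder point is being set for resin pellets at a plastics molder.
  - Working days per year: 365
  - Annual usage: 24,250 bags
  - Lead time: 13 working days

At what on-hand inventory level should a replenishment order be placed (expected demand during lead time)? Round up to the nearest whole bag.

864 bags

Daily demand d = 24,250 / 365 = 66.438 bags/day
Demand during lead time = 66.438 × 13 = 863.70
Reorder point = 863.70 → round up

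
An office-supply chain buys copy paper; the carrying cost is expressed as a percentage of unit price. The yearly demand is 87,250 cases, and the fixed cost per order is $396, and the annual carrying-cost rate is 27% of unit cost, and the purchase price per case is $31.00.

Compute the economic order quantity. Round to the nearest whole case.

H = i·C = 0.27 × $31 = $8.3700 per case-year
2DS/H = 2·87,250·396/8.37 = 8,255,913.98
EOQ = √8,255,913.98 ≈ 2,873.31

2,873 cases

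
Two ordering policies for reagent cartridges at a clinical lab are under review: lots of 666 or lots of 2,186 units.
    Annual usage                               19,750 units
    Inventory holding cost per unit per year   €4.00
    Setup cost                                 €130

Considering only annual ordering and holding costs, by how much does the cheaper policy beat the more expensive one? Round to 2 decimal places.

€359.41

TC(Q) = (D/Q)S + (Q/2)H
TC(666) = (19,750/666)×130 + (666/2)×4 = €5,187.11
TC(2,186) = (19,750/2,186)×130 + (2,186/2)×4 = €5,546.52
Lots of 666 are cheaper by €359.41.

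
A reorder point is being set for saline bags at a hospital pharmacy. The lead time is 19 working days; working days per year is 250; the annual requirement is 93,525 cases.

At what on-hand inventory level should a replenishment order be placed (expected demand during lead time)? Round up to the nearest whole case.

7,108 cases

Daily demand d = 93,525 / 250 = 374.100 cases/day
Demand during lead time = 374.100 × 19 = 7,107.90
Reorder point = 7,107.90 → round up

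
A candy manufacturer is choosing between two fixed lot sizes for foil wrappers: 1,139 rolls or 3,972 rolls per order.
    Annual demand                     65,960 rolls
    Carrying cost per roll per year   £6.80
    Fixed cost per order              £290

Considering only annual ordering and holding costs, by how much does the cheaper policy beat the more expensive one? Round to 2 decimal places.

TC(Q) = (D/Q)S + (Q/2)H
TC(1,139) = (65,960/1,139)×290 + (1,139/2)×6.8 = £20,666.63
TC(3,972) = (65,960/3,972)×290 + (3,972/2)×6.8 = £18,320.61
Cheaper: Q = 3,972.  Difference = £2,346.02

£2,346.02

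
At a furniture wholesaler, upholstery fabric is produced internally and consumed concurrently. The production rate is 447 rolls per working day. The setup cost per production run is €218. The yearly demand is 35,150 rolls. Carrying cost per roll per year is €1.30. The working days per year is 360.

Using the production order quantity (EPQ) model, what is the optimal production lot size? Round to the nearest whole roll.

3,884 rolls

d = 35,150/360 = 97.6389 rolls/day;  effective holding cost H(1 − d/p) = 1.3·(1 − 97.6389/447) = 1.01604
Q* = √(2DS / H_eff) = √(2·35,150·218 / 1.01604) ≈ 3,883.75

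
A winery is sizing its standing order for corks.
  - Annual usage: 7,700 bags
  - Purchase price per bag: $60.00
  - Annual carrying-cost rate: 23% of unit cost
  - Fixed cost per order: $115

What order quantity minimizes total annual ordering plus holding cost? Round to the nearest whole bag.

358 bags

Carrying cost H = $60 × 23% = $13.8000/bag/yr
2DS/H = 2·7,700·115/13.8 = 128,333.33
EOQ = √128,333.33 ≈ 358.24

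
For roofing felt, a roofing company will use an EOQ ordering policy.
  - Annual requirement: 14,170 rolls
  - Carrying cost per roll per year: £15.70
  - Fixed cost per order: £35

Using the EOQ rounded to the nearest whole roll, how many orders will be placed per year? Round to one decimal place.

56.5 orders per year

Q* = √(2·D·S / H) = √(2·14,170·35 / 15.7) = √63,178.3 ≈ 251.35 → Q = 251
Orders per year = D/Q = 14,170 / 251 = 56.454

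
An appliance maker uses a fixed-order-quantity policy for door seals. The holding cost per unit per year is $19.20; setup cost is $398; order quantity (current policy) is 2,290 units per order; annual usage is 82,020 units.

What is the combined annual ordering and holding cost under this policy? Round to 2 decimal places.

$36,239.00

Annual ordering cost = (D/Q)·S = (82,020/2,290) × 398 = $14,255.00
Annual holding cost  = (Q/2)·H = (2,290/2) × 19.2 = $21,984.00
Total = $14,255.00 + $21,984.00 = $36,239.00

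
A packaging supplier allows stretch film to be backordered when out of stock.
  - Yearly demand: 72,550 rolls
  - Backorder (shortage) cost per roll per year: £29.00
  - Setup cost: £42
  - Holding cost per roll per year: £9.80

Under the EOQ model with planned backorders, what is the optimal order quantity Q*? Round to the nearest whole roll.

Basic EOQ = √(2·72,550·42/9.8) = 788.579
Backorder adjustment √((H+b)/b) = √((9.8+29)/29) = 1.1567
Q* = 788.579 × 1.1567 ≈ 912.14

912 rolls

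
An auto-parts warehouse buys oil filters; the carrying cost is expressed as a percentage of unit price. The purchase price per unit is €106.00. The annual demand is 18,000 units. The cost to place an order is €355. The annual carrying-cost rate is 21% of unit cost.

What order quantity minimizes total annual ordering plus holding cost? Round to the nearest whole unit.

758 units

H = i·C = 0.21 × €106 = €22.2600 per unit-year
Optimal lot size Q* = (2 × 18,000 × €355 / €22.26)^½ ≈ 757.71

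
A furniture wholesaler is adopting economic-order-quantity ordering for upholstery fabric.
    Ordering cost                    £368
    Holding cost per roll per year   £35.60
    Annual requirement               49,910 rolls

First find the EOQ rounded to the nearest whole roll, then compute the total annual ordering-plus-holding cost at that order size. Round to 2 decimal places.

£36,162.44

Optimal lot size Q* = (2 × 49,910 × £368 / £35.6)^½ ≈ 1,015.80 → Q = 1,016 rolls
Orders/yr = 49,910/1,016 = 49.124; ordering cost = 49.124 × £368 = £18,077.64
Average inventory = 1,016/2 = 508; holding cost = 508 × £35.6 = £18,084.80
Total = £18,077.64 + £18,084.80 = £36,162.44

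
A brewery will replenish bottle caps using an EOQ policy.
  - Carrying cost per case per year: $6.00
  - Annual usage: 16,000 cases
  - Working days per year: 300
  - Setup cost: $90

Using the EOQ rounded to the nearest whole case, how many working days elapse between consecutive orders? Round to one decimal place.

EOQ = √(2DS/H) = √(2 × 16,000 × 90 / 6)
    = √(480,000.00) ≈ 692.82 → Q = 693 cases
Cycle time = (working days × Q)/D = (300 × 693) / 16,000 = 12.994 days

13.0 days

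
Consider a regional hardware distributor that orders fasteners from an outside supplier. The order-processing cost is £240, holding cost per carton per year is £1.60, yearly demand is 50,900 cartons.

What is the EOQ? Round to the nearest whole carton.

2DS/H = 2·50,900·240/1.6 = 15,270,000.00
EOQ = √15,270,000.00 ≈ 3,907.68

3,908 cartons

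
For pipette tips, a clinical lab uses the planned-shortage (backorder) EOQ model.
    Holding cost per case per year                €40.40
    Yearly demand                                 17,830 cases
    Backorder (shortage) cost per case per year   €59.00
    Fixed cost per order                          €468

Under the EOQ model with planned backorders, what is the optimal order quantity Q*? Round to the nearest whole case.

Q* = √(2DS/H) · √((H + b)/b)
   = √(2 × 17,830 × 468 / 40.4) · √((40.4 + 59) / 59)
   = 642.722 × 1.2980 ≈ 834.24

834 cases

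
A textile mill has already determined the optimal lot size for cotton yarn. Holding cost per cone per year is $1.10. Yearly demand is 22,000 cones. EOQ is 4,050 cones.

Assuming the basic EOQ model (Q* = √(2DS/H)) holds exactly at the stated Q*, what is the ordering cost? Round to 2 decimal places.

$410.06

From Q* = √(2DS/H) ⇒ Q*² = 2DS/H.
S = Q²H / (2D) = 4,050² × 1.1 / (2 × 22,000) = 410.0625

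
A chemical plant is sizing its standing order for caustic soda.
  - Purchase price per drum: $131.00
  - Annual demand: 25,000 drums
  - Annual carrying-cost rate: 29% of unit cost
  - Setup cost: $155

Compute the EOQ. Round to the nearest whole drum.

452 drums

Carrying cost H = $131 × 29% = $37.9900/drum/yr
EOQ = √(2DS/H) = √(2 × 25,000 × 155 / 37.99)
    = √(204,001.05) ≈ 451.66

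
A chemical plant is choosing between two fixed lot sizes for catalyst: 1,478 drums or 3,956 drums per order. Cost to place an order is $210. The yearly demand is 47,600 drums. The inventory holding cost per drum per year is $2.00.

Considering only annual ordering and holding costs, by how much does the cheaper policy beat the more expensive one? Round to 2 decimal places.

Annual cost at Q: ordering D·S/Q plus holding Q·H/2.
TC(1,478) = (47,600/1,478)×210 + (1,478/2)×2 = $8,241.19
TC(3,956) = (47,600/3,956)×210 + (3,956/2)×2 = $6,482.79
|ΔTC| = |$8,241.19 − $6,482.79| = $1,758.40

$1,758.40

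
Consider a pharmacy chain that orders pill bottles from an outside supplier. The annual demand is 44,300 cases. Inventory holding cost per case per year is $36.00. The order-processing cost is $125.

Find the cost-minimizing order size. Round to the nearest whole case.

555 cases

Q* = √(2·D·S / H) = √(2·44,300·125 / 36) = √307,638.9 ≈ 554.65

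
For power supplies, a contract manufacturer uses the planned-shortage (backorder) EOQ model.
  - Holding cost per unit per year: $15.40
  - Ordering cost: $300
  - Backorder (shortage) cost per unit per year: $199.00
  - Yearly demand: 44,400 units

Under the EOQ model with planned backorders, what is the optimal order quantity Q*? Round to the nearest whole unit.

Basic EOQ = √(2·44,400·300/15.4) = 1,315.245
Backorder adjustment √((H+b)/b) = √((15.4+199)/199) = 1.0380
Q* = 1,315.245 × 1.0380 ≈ 1,365.19

1,365 units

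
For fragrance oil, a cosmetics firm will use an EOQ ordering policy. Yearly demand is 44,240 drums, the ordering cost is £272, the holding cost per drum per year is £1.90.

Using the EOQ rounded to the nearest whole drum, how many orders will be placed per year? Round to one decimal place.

EOQ = √(2DS/H) = √(2 × 44,240 × 272 / 1.9)
    = √(12,666,610.53) ≈ 3,559.02 → Q = 3,559
N = D/Q = 44,240/3,559 ≈ 12.430 orders/yr

12.4 orders per year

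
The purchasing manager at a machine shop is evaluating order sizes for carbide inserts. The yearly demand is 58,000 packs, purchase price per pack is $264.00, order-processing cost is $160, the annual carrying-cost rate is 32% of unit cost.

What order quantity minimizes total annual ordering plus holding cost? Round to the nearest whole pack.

469 packs

Carrying cost H = $264 × 32% = $84.4800/pack/yr
2DS/H = 2·58,000·160/84.48 = 219,696.97
EOQ = √219,696.97 ≈ 468.72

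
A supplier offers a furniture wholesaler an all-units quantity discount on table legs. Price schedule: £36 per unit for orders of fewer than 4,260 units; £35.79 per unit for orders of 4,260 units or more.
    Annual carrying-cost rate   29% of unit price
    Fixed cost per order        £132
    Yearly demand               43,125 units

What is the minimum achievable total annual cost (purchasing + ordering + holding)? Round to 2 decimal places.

H₁ = 29%×£36 = £10.4400;  H₂ = 29%×£35.79 = £10.3791
EOQ₁ = √(2×43,125×132/10.4400) = 1,044.28  (< 4,260, feasible at tier 1)
EOQ₂ = √(2×43,125×132/10.3791) = 1,047.34  (< 4,260 → use Q = 4,260 at tier-2 price)
TC(tier 1 (EOQ₁), Q≈1,044.3) = £1,563,402.27
TC(tier 2, Q≈4,260.0) = £1,566,887.50
Minimum at tier 1 (EOQ₁): £1,563,402.27

£1,563,402.27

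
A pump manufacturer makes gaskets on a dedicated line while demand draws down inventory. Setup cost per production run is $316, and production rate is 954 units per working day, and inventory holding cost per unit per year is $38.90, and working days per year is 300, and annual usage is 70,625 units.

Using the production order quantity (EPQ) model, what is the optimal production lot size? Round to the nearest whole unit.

1,234 units

d = 70,625/300 = 235.4167 units/day;  effective holding cost H(1 − d/p) = 38.9·(1 − 235.4167/954) = 29.30073
Q* = √(2DS / H_eff) = √(2·70,625·316 / 29.30073) ≈ 1,234.24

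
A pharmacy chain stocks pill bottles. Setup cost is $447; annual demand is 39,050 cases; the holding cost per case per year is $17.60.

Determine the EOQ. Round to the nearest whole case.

2DS/H = 2·39,050·447/17.6 = 1,983,562.50
EOQ = √1,983,562.50 ≈ 1,408.39

1,408 cases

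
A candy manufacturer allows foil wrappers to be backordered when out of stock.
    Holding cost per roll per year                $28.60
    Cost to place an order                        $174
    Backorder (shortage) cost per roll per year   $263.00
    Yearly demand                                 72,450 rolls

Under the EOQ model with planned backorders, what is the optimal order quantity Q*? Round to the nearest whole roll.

Basic EOQ = √(2·72,450·174/28.6) = 938.914
Backorder adjustment √((H+b)/b) = √((28.6+263)/263) = 1.0530
Q* = 938.914 × 1.0530 ≈ 988.65

989 rolls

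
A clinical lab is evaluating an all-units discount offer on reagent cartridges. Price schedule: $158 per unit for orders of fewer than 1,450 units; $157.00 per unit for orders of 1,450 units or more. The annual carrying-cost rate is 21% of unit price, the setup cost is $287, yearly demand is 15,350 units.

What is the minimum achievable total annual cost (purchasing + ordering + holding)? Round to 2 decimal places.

$2,436,891.49

H₁ = 21%×$158 = $33.1800;  H₂ = 21%×$157.00 = $32.9700
EOQ₁ = √(2×15,350×287/33.1800) = 515.31  (< 1,450, feasible at tier 1)
EOQ₂ = √(2×15,350×287/32.9700) = 516.95  (< 1,450 → use Q = 1,450 at tier-2 price)
TC(tier 1 (EOQ₁), Q≈515.3) = $2,442,398.12
TC(tier 2, Q≈1,450.0) = $2,436,891.49
Minimum at tier 2: $2,436,891.49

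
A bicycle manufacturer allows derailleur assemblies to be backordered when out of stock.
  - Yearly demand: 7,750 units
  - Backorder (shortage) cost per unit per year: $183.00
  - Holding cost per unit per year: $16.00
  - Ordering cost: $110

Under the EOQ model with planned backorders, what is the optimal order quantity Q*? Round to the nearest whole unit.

340 units

Basic EOQ = √(2·7,750·110/16) = 326.439
Backorder adjustment √((H+b)/b) = √((16+183)/183) = 1.0428
Q* = 326.439 × 1.0428 ≈ 340.41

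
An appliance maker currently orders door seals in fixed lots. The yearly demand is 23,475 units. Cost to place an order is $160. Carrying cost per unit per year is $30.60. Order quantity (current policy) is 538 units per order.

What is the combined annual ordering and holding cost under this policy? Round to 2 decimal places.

Orders/yr = 23,475/538 = 43.634; ordering cost = 43.634 × $160 = $6,981.41
Average inventory = 538/2 = 269; holding cost = 269 × $30.6 = $8,231.40
Total = $6,981.41 + $8,231.40 = $15,212.81

$15,212.81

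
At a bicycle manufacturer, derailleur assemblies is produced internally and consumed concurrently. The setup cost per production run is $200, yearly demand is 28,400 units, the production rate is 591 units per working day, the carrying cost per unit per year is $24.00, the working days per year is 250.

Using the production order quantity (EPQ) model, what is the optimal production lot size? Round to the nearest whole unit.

765 units

Daily demand d = 28,400/250 = 113.600; p = 591; 1 − d/p = 0.80778
EPQ = √(2DS / (H(1 − d/p)))
    = √(2 × 28,400 × 200 / (24 × 0.80778)) ≈ 765.48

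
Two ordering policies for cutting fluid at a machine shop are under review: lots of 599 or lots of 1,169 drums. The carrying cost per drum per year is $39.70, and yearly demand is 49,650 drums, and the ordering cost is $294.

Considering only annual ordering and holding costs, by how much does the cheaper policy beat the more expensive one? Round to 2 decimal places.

$567.79

For each Q, cost = (D/Q)·S + (Q/2)·H.
TC(599) = (49,650/599)×294 + (599/2)×39.7 = $36,259.27
TC(1,169) = (49,650/1,169)×294 + (1,169/2)×39.7 = $35,691.48
|ΔTC| = |$36,259.27 − $35,691.48| = $567.79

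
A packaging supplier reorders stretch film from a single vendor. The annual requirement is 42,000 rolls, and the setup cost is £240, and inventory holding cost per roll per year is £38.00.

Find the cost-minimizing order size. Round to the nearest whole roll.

EOQ = √(2DS/H) = √(2 × 42,000 × 240 / 38)
    = √(530,526.32) ≈ 728.37

728 rolls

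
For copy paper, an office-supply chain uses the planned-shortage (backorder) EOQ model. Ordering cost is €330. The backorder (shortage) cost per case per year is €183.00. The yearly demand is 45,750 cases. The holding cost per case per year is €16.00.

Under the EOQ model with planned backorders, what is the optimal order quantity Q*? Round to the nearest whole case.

1,433 cases

Basic EOQ = √(2·45,750·330/16) = 1,373.749
Backorder adjustment √((H+b)/b) = √((16+183)/183) = 1.0428
Q* = 1,373.749 × 1.0428 ≈ 1,432.55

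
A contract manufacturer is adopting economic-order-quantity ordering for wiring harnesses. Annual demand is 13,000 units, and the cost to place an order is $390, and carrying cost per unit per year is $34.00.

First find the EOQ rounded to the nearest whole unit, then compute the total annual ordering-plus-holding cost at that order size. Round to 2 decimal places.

2DS/H = 2·13,000·390/34 = 298,235.29
EOQ = √298,235.29 ≈ 546.11 → Q = 546 units
Ordering: D/Q × S = 13,000/546 × $390 = $9,285.71
Holding:  Q/2 × H = 546/2 × $34 = $9,282.00
Total = $9,285.71 + $9,282.00 = $18,567.71

$18,567.71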